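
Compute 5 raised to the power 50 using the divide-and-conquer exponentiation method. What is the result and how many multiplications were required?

Computing 5^50 by squaring (build up from 5^1; each line after the first costs one multiplication):

5^1 = 5
5^2 = (5^1)^2 = 5^2 = 25
5^3 = 5 * 5^2 = 5 * 25 = 125
5^6 = (5^3)^2 = 125^2 = 15625
5^12 = (5^6)^2 = 15625^2 = 244140625
5^24 = (5^12)^2 = 244140625^2 = 59604644775390625
5^25 = 5 * 5^24 = 5 * 59604644775390625 = 298023223876953125
5^50 = (5^25)^2 = 298023223876953125^2 = 88817841970012523233890533447265625

Result: 88817841970012523233890533447265625
Multiplications needed: 7 (7 lines after 5^1)

5^50 = 88817841970012523233890533447265625. Using exponentiation by squaring, this requires 7 multiplications. The key idea: if the exponent is even, square the half-power; if odd, multiply by the base once.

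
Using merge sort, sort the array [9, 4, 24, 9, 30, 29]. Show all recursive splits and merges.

Merge sort trace:

Split: [9, 4, 24, 9, 30, 29] -> [9, 4, 24] and [9, 30, 29]
  Split: [9, 4, 24] -> [9] and [4, 24]
    Split: [4, 24] -> [4] and [24]
    Merge: [4] + [24] -> [4, 24]
  Merge: [9] + [4, 24] -> [4, 9, 24]
  Split: [9, 30, 29] -> [9] and [30, 29]
    Split: [30, 29] -> [30] and [29]
    Merge: [30] + [29] -> [29, 30]
  Merge: [9] + [29, 30] -> [9, 29, 30]
Merge: [4, 9, 24] + [9, 29, 30] -> [4, 9, 9, 24, 29, 30]

Final sorted array: [4, 9, 9, 24, 29, 30]

The merge sort proceeds by recursively splitting the array and merging sorted halves.
After all merges, the sorted array is [4, 9, 9, 24, 29, 30].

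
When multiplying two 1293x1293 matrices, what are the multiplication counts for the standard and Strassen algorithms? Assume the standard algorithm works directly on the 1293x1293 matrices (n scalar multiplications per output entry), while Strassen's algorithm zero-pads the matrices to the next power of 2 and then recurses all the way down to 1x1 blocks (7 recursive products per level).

Matrix multiplication for 1293x1293 matrices:

Strassen's algorithm requires power-of-2 dimensions. Pad 1293x1293 to 2048x2048 (next power of 2).

Standard algorithm: 1293^3 = 2161700757 multiplications
Strassen's algorithm: 7^(log2(2048)) = 7^11 = 1977326743 multiplications
Savings: 2161700757 - 1977326743 = 184374014 multiplications

Standard: 2161700757 multiplications (1293^3). Strassen: 1977326743 multiplications (7^11, after padding to 2048x2048). Strassen reduces 8 recursive multiplications to 7 at each level.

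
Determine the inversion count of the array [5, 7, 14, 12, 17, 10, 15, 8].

Finding inversions in [5, 7, 14, 12, 17, 10, 15, 8]:

(2, 3): arr[2]=14 > arr[3]=12
(2, 5): arr[2]=14 > arr[5]=10
(2, 7): arr[2]=14 > arr[7]=8
(3, 5): arr[3]=12 > arr[5]=10
(3, 7): arr[3]=12 > arr[7]=8
(4, 5): arr[4]=17 > arr[5]=10
(4, 6): arr[4]=17 > arr[6]=15
(4, 7): arr[4]=17 > arr[7]=8
(5, 7): arr[5]=10 > arr[7]=8
(6, 7): arr[6]=15 > arr[7]=8

Total inversions: 10

The array has 10 inversion(s): (2,3), (2,5), (2,7), (3,5), (3,7), (4,5), (4,6), (4,7), (5,7), (6,7). Each pair (i,j) satisfies i < j and arr[i] > arr[j].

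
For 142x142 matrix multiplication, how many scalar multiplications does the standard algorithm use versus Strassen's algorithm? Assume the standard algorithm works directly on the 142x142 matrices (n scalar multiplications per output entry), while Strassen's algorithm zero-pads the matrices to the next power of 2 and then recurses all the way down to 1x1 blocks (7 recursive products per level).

Matrix multiplication for 142x142 matrices:

Strassen's algorithm requires power-of-2 dimensions. Pad 142x142 to 256x256 (next power of 2).

Standard algorithm: 142^3 = 2863288 multiplications
Strassen's algorithm: 7^(log2(256)) = 7^8 = 5764801 multiplications
Difference: 2863288 - 5764801 = -2901513 (Strassen uses MORE here due to padding overhead — for small or just-over-power-of-2 n, padding can outweigh the per-level savings)

Standard: 2863288 multiplications (142^3). Strassen: 5764801 multiplications (7^8, after padding to 256x256). Strassen reduces 8 recursive multiplications to 7 at each level.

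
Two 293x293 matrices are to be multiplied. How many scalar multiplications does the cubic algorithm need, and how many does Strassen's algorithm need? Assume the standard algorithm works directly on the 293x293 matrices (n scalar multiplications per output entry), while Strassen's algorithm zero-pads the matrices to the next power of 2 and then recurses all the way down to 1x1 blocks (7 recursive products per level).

Matrix multiplication for 293x293 matrices:

Strassen's algorithm requires power-of-2 dimensions. Pad 293x293 to 512x512 (next power of 2).

Standard algorithm: 293^3 = 25153757 multiplications
Strassen's algorithm: 7^(log2(512)) = 7^9 = 40353607 multiplications
Difference: 25153757 - 40353607 = -15199850 (Strassen uses MORE here due to padding overhead — for small or just-over-power-of-2 n, padding can outweigh the per-level savings)

Standard: 25153757 multiplications (293^3). Strassen: 40353607 multiplications (7^9, after padding to 512x512). Strassen reduces 8 recursive multiplications to 7 at each level.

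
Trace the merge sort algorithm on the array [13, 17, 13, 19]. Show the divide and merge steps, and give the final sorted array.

Merge sort trace:

Split: [13, 17, 13, 19] -> [13, 17] and [13, 19]
  Split: [13, 17] -> [13] and [17]
  Merge: [13] + [17] -> [13, 17]
  Split: [13, 19] -> [13] and [19]
  Merge: [13] + [19] -> [13, 19]
Merge: [13, 17] + [13, 19] -> [13, 13, 17, 19]

Final sorted array: [13, 13, 17, 19]

The merge sort proceeds by recursively splitting the array and merging sorted halves.
After all merges, the sorted array is [13, 13, 17, 19].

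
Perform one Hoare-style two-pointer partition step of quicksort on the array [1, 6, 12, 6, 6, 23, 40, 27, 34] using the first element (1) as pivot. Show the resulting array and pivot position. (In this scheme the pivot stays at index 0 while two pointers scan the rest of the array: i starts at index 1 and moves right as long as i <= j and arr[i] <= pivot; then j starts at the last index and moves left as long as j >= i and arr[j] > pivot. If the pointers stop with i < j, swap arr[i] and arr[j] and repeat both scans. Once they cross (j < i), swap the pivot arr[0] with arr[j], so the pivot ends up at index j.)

Hoare-style two-pointer partition with pivot = 1:

Initial array: [1, 6, 12, 6, 6, 23, 40, 27, 34]

Pointers start at i = 1, j = 8.
i ends at 1, j ends at 0: the pointers have crossed (j < i), so scanning stops.

j = 0, so swapping arr[0] with arr[j] leaves the pivot at position 0: [1, 6, 12, 6, 6, 23, 40, 27, 34]
Pivot position: 0

After partitioning with pivot 1, the array becomes [1, 6, 12, 6, 6, 23, 40, 27, 34]. The pivot is placed at index 0. All elements to the left of the pivot are <= 1, and all elements to the right are > 1.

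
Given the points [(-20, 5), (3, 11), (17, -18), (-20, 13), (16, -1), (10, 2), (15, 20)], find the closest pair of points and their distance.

Computing all pairwise distances among 7 points:

d((-20, 5), (3, 11)) = 23.7697
d((-20, 5), (17, -18)) = 43.566
d((-20, 5), (-20, 13)) = 8.0
d((-20, 5), (16, -1)) = 36.4966
d((-20, 5), (10, 2)) = 30.1496
d((-20, 5), (15, 20)) = 38.0789
d((3, 11), (17, -18)) = 32.2025
d((3, 11), (-20, 13)) = 23.0868
d((3, 11), (16, -1)) = 17.6918
d((3, 11), (10, 2)) = 11.4018
d((3, 11), (15, 20)) = 15.0
d((17, -18), (-20, 13)) = 48.2701
d((17, -18), (16, -1)) = 17.0294
d((17, -18), (10, 2)) = 21.1896
d((17, -18), (15, 20)) = 38.0526
d((-20, 13), (16, -1)) = 38.6264
d((-20, 13), (10, 2)) = 31.9531
d((-20, 13), (15, 20)) = 35.6931
d((16, -1), (10, 2)) = 6.7082 <-- minimum
d((16, -1), (15, 20)) = 21.0238
d((10, 2), (15, 20)) = 18.6815

Closest pair: (16, -1) and (10, 2) with distance 6.7082

The closest pair is (16, -1) and (10, 2) with Euclidean distance 6.7082. For 7 points, brute-force pairwise comparison is shown above. For large n, the divide-and-conquer algorithm (sort by x, recurse on halves, check the dividing strip) achieves O(n log n).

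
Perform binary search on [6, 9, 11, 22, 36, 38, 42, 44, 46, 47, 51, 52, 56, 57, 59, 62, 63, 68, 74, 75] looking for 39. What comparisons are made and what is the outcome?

Binary search for 39 in [6, 9, 11, 22, 36, 38, 42, 44, 46, 47, 51, 52, 56, 57, 59, 62, 63, 68, 74, 75]:

lo=0, hi=19, mid=9, arr[mid]=47 -> 47 > 39, search left half
lo=0, hi=8, mid=4, arr[mid]=36 -> 36 < 39, search right half
lo=5, hi=8, mid=6, arr[mid]=42 -> 42 > 39, search left half
lo=5, hi=5, mid=5, arr[mid]=38 -> 38 < 39, search right half
lo=6 > hi=5, target 39 not found

Binary search determines that 39 is not in the array after 4 comparisons. The search space was exhausted without finding the target.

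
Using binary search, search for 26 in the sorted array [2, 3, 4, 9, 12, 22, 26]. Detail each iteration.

Binary search for 26 in [2, 3, 4, 9, 12, 22, 26]:

lo=0, hi=6, mid=3, arr[mid]=9 -> 9 < 26, search right half
lo=4, hi=6, mid=5, arr[mid]=22 -> 22 < 26, search right half
lo=6, hi=6, mid=6, arr[mid]=26 -> Found target at index 6!

Binary search finds 26 at index 6 after 3 comparisons. The search repeatedly halves the search space by comparing with the middle element.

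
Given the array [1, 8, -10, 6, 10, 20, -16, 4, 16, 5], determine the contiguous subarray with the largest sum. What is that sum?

Using Kadane's algorithm on [1, 8, -10, 6, 10, 20, -16, 4, 16, 5]:

Scanning through the array:
Position 1 (value 8): max_ending_here = 9, max_so_far = 9
Position 2 (value -10): max_ending_here = -1, max_so_far = 9
Position 3 (value 6): max_ending_here = 6, max_so_far = 9
Position 4 (value 10): max_ending_here = 16, max_so_far = 16
Position 5 (value 20): max_ending_here = 36, max_so_far = 36
Position 6 (value -16): max_ending_here = 20, max_so_far = 36
Position 7 (value 4): max_ending_here = 24, max_so_far = 36
Position 8 (value 16): max_ending_here = 40, max_so_far = 40
Position 9 (value 5): max_ending_here = 45, max_so_far = 45

Maximum subarray: [6, 10, 20, -16, 4, 16, 5]
Maximum sum: 45

The maximum subarray is [6, 10, 20, -16, 4, 16, 5] with sum 45. This subarray runs from index 3 to index 9.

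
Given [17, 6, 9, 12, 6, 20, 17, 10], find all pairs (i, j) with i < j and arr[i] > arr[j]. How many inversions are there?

Finding inversions in [17, 6, 9, 12, 6, 20, 17, 10]:

(0, 1): arr[0]=17 > arr[1]=6
(0, 2): arr[0]=17 > arr[2]=9
(0, 3): arr[0]=17 > arr[3]=12
(0, 4): arr[0]=17 > arr[4]=6
(0, 7): arr[0]=17 > arr[7]=10
(2, 4): arr[2]=9 > arr[4]=6
(3, 4): arr[3]=12 > arr[4]=6
(3, 7): arr[3]=12 > arr[7]=10
(5, 6): arr[5]=20 > arr[6]=17
(5, 7): arr[5]=20 > arr[7]=10
(6, 7): arr[6]=17 > arr[7]=10

Total inversions: 11

The array has 11 inversion(s): (0,1), (0,2), (0,3), (0,4), (0,7), (2,4), (3,4), (3,7), (5,6), (5,7), (6,7). Each pair (i,j) satisfies i < j and arr[i] > arr[j].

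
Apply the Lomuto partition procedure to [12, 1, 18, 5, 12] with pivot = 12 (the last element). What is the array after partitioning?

Lomuto partition with pivot = 12:

Initial array: [12, 1, 18, 5, 12]

arr[0]=12 <= 12: swap with position 0, array becomes [12, 1, 18, 5, 12]
arr[1]=1 <= 12: swap with position 1, array becomes [12, 1, 18, 5, 12]
arr[2]=18 > 12: no swap
arr[3]=5 <= 12: swap with position 2, array becomes [12, 1, 5, 18, 12]

Place pivot at position 3: [12, 1, 5, 12, 18]
Pivot position: 3

After partitioning with pivot 12, the array becomes [12, 1, 5, 12, 18]. The pivot is placed at index 3. All elements to the left of the pivot are <= 12, and all elements to the right are > 12.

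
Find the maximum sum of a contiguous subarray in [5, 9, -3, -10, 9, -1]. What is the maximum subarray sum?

Using Kadane's algorithm on [5, 9, -3, -10, 9, -1]:

Scanning through the array:
Position 1 (value 9): max_ending_here = 14, max_so_far = 14
Position 2 (value -3): max_ending_here = 11, max_so_far = 14
Position 3 (value -10): max_ending_here = 1, max_so_far = 14
Position 4 (value 9): max_ending_here = 10, max_so_far = 14
Position 5 (value -1): max_ending_here = 9, max_so_far = 14

Maximum subarray: [5, 9]
Maximum sum: 14

The maximum subarray is [5, 9] with sum 14. This subarray runs from index 0 to index 1.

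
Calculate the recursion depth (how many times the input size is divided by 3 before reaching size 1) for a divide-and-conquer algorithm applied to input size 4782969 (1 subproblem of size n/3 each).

For divide and conquer with division factor 3:

Problem sizes at each level:
Level 0: 4782969
Level 1: 1594323
Level 2: 531441
Level 3: 177147
Level 4: 59049
Level 5: 19683
Level 6: 6561
Level 7: 2187
Level 8: 729
Level 9: 243
Level 10: 81
Level 11: 27
Level 12: 9
Level 13: 3
Level 14: 1

The root is level 0 and the size-1 base case is level 14 (the tree spans levels 0 through 14, i.e. 15 levels counting the root), so the depth is the number of divisions: log_3(4782969) = 14

The recursion tree depth is log_3(4782969) = 14. At each level, the problem size is divided by 3, so it takes 14 divisions to reduce to a base case of size 1. The algorithm makes 1 recursive call at each level.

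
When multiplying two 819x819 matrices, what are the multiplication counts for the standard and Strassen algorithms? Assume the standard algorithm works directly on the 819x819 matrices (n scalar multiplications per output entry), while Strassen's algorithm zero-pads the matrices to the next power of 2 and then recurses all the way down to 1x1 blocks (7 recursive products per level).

Matrix multiplication for 819x819 matrices:

Strassen's algorithm requires power-of-2 dimensions. Pad 819x819 to 1024x1024 (next power of 2).

Standard algorithm: 819^3 = 549353259 multiplications
Strassen's algorithm: 7^(log2(1024)) = 7^10 = 282475249 multiplications
Savings: 549353259 - 282475249 = 266878010 multiplications

Standard: 549353259 multiplications (819^3). Strassen: 282475249 multiplications (7^10, after padding to 1024x1024). Strassen reduces 8 recursive multiplications to 7 at each level.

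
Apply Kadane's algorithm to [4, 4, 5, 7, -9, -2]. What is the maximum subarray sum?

Using Kadane's algorithm on [4, 4, 5, 7, -9, -2]:

Scanning through the array:
Position 1 (value 4): max_ending_here = 8, max_so_far = 8
Position 2 (value 5): max_ending_here = 13, max_so_far = 13
Position 3 (value 7): max_ending_here = 20, max_so_far = 20
Position 4 (value -9): max_ending_here = 11, max_so_far = 20
Position 5 (value -2): max_ending_here = 9, max_so_far = 20

Maximum subarray: [4, 4, 5, 7]
Maximum sum: 20

The maximum subarray is [4, 4, 5, 7] with sum 20. This subarray runs from index 0 to index 3.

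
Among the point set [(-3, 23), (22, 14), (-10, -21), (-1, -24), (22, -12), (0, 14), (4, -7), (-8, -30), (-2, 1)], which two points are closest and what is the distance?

Computing all pairwise distances among 9 points:

d((-3, 23), (22, 14)) = 26.5707
d((-3, 23), (-10, -21)) = 44.5533
d((-3, 23), (-1, -24)) = 47.0425
d((-3, 23), (22, -12)) = 43.0116
d((-3, 23), (0, 14)) = 9.4868
d((-3, 23), (4, -7)) = 30.8058
d((-3, 23), (-8, -30)) = 53.2353
d((-3, 23), (-2, 1)) = 22.0227
d((22, 14), (-10, -21)) = 47.4236
d((22, 14), (-1, -24)) = 44.4185
d((22, 14), (22, -12)) = 26.0
d((22, 14), (0, 14)) = 22.0
d((22, 14), (4, -7)) = 27.6586
d((22, 14), (-8, -30)) = 53.2541
d((22, 14), (-2, 1)) = 27.2947
d((-10, -21), (-1, -24)) = 9.4868
d((-10, -21), (22, -12)) = 33.2415
d((-10, -21), (0, 14)) = 36.4005
d((-10, -21), (4, -7)) = 19.799
d((-10, -21), (-8, -30)) = 9.2195 <-- minimum
d((-10, -21), (-2, 1)) = 23.4094
d((-1, -24), (22, -12)) = 25.9422
d((-1, -24), (0, 14)) = 38.0132
d((-1, -24), (4, -7)) = 17.72
d((-1, -24), (-8, -30)) = 9.2195 <-- minimum
d((-1, -24), (-2, 1)) = 25.02
d((22, -12), (0, 14)) = 34.0588
d((22, -12), (4, -7)) = 18.6815
d((22, -12), (-8, -30)) = 34.9857
d((22, -12), (-2, 1)) = 27.2947
d((0, 14), (4, -7)) = 21.3776
d((0, 14), (-8, -30)) = 44.7214
d((0, 14), (-2, 1)) = 13.1529
d((4, -7), (-8, -30)) = 25.9422
d((4, -7), (-2, 1)) = 10.0
d((-8, -30), (-2, 1)) = 31.5753

Minimum distance: 9.2195 (tie among 2 pairs: (-10, -21) and (-8, -30); (-1, -24) and (-8, -30))

The minimum Euclidean distance is 9.2195. There is a tie: 2 pairs achieve this minimum — (-10, -21) and (-8, -30); (-1, -24) and (-8, -30). Any of these is a valid closest pair. For 9 points, brute-force pairwise comparison is shown above. For large n, the divide-and-conquer algorithm (sort by x, recurse on halves, check the dividing strip) achieves O(n log n).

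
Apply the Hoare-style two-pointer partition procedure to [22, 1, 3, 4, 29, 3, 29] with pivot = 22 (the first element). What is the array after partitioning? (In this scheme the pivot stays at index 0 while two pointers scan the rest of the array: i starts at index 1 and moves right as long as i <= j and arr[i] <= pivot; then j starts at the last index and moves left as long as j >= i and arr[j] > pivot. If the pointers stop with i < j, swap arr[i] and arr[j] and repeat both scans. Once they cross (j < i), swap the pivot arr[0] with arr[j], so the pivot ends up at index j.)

Hoare-style two-pointer partition with pivot = 22:

Initial array: [22, 1, 3, 4, 29, 3, 29]

Pointers start at i = 1, j = 6.
i stops at index 4 (arr[4]=29 > 22), j stops at index 5 (arr[5]=3 <= 22): swap arr[4] and arr[5], array becomes [22, 1, 3, 4, 3, 29, 29]
i ends at 5, j ends at 4: the pointers have crossed (j < i), so scanning stops.

Swap pivot arr[0] with arr[4] to place pivot at position 4: [3, 1, 3, 4, 22, 29, 29]
Pivot position: 4

After partitioning with pivot 22, the array becomes [3, 1, 3, 4, 22, 29, 29]. The pivot is placed at index 4. All elements to the left of the pivot are <= 22, and all elements to the right are > 22.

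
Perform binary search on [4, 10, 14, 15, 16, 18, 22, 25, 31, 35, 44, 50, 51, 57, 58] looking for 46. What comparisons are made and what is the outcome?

Binary search for 46 in [4, 10, 14, 15, 16, 18, 22, 25, 31, 35, 44, 50, 51, 57, 58]:

lo=0, hi=14, mid=7, arr[mid]=25 -> 25 < 46, search right half
lo=8, hi=14, mid=11, arr[mid]=50 -> 50 > 46, search left half
lo=8, hi=10, mid=9, arr[mid]=35 -> 35 < 46, search right half
lo=10, hi=10, mid=10, arr[mid]=44 -> 44 < 46, search right half
lo=11 > hi=10, target 46 not found

Binary search determines that 46 is not in the array after 4 comparisons. The search space was exhausted without finding the target.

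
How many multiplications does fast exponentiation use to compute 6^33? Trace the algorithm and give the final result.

Computing 6^33 by squaring (build up from 6^1; each line after the first costs one multiplication):

6^1 = 6
6^2 = (6^1)^2 = 6^2 = 36
6^4 = (6^2)^2 = 36^2 = 1296
6^8 = (6^4)^2 = 1296^2 = 1679616
6^16 = (6^8)^2 = 1679616^2 = 2821109907456
6^32 = (6^16)^2 = 2821109907456^2 = 7958661109946400884391936
6^33 = 6 * 6^32 = 6 * 7958661109946400884391936 = 47751966659678405306351616

Result: 47751966659678405306351616
Multiplications needed: 6 (6 lines after 6^1)

6^33 = 47751966659678405306351616. Using exponentiation by squaring, this requires 6 multiplications. The key idea: if the exponent is even, square the half-power; if odd, multiply by the base once.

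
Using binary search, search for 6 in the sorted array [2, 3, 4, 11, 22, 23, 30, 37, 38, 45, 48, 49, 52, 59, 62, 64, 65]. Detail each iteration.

Binary search for 6 in [2, 3, 4, 11, 22, 23, 30, 37, 38, 45, 48, 49, 52, 59, 62, 64, 65]:

lo=0, hi=16, mid=8, arr[mid]=38 -> 38 > 6, search left half
lo=0, hi=7, mid=3, arr[mid]=11 -> 11 > 6, search left half
lo=0, hi=2, mid=1, arr[mid]=3 -> 3 < 6, search right half
lo=2, hi=2, mid=2, arr[mid]=4 -> 4 < 6, search right half
lo=3 > hi=2, target 6 not found

Binary search determines that 6 is not in the array after 4 comparisons. The search space was exhausted without finding the target.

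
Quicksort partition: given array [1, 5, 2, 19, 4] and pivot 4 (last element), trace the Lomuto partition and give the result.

Lomuto partition with pivot = 4:

Initial array: [1, 5, 2, 19, 4]

arr[0]=1 <= 4: swap with position 0, array becomes [1, 5, 2, 19, 4]
arr[1]=5 > 4: no swap
arr[2]=2 <= 4: swap with position 1, array becomes [1, 2, 5, 19, 4]
arr[3]=19 > 4: no swap

Place pivot at position 2: [1, 2, 4, 19, 5]
Pivot position: 2

After partitioning with pivot 4, the array becomes [1, 2, 4, 19, 5]. The pivot is placed at index 2. All elements to the left of the pivot are <= 4, and all elements to the right are > 4.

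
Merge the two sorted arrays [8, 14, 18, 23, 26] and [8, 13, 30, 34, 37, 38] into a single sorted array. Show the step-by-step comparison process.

Merging process:

Compare 8 vs 8: take 8 from left. Merged: [8]
Compare 14 vs 8: take 8 from right. Merged: [8, 8]
Compare 14 vs 13: take 13 from right. Merged: [8, 8, 13]
Compare 14 vs 30: take 14 from left. Merged: [8, 8, 13, 14]
Compare 18 vs 30: take 18 from left. Merged: [8, 8, 13, 14, 18]
Compare 23 vs 30: take 23 from left. Merged: [8, 8, 13, 14, 18, 23]
Compare 26 vs 30: take 26 from left. Merged: [8, 8, 13, 14, 18, 23, 26]
Append remaining from right: [30, 34, 37, 38]. Merged: [8, 8, 13, 14, 18, 23, 26, 30, 34, 37, 38]

Final merged array: [8, 8, 13, 14, 18, 23, 26, 30, 34, 37, 38]
Total comparisons: 7

The merged array is [8, 8, 13, 14, 18, 23, 26, 30, 34, 37, 38], requiring 7 comparisons. The merge step runs in O(n) time where n is the total number of elements.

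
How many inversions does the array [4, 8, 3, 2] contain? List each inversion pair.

Finding inversions in [4, 8, 3, 2]:

(0, 2): arr[0]=4 > arr[2]=3
(0, 3): arr[0]=4 > arr[3]=2
(1, 2): arr[1]=8 > arr[2]=3
(1, 3): arr[1]=8 > arr[3]=2
(2, 3): arr[2]=3 > arr[3]=2

Total inversions: 5

The array has 5 inversion(s): (0,2), (0,3), (1,2), (1,3), (2,3). Each pair (i,j) satisfies i < j and arr[i] > arr[j].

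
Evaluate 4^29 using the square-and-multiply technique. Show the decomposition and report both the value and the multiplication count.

Computing 4^29 by squaring (build up from 4^1; each line after the first costs one multiplication):

4^1 = 4
4^2 = (4^1)^2 = 4^2 = 16
4^3 = 4 * 4^2 = 4 * 16 = 64
4^6 = (4^3)^2 = 64^2 = 4096
4^7 = 4 * 4^6 = 4 * 4096 = 16384
4^14 = (4^7)^2 = 16384^2 = 268435456
4^28 = (4^14)^2 = 268435456^2 = 72057594037927936
4^29 = 4 * 4^28 = 4 * 72057594037927936 = 288230376151711744

Result: 288230376151711744
Multiplications needed: 7 (7 lines after 4^1)

4^29 = 288230376151711744. Using exponentiation by squaring, this requires 7 multiplications. The key idea: if the exponent is even, square the half-power; if odd, multiply by the base once.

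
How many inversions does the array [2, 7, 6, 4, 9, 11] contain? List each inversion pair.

Finding inversions in [2, 7, 6, 4, 9, 11]:

(1, 2): arr[1]=7 > arr[2]=6
(1, 3): arr[1]=7 > arr[3]=4
(2, 3): arr[2]=6 > arr[3]=4

Total inversions: 3

The array has 3 inversion(s): (1,2), (1,3), (2,3). Each pair (i,j) satisfies i < j and arr[i] > arr[j].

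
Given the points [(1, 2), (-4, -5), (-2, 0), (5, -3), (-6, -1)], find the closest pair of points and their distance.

Computing all pairwise distances among 5 points:

d((1, 2), (-4, -5)) = 8.6023
d((1, 2), (-2, 0)) = 3.6056 <-- minimum
d((1, 2), (5, -3)) = 6.4031
d((1, 2), (-6, -1)) = 7.6158
d((-4, -5), (-2, 0)) = 5.3852
d((-4, -5), (5, -3)) = 9.2195
d((-4, -5), (-6, -1)) = 4.4721
d((-2, 0), (5, -3)) = 7.6158
d((-2, 0), (-6, -1)) = 4.1231
d((5, -3), (-6, -1)) = 11.1803

Closest pair: (1, 2) and (-2, 0) with distance 3.6056

The closest pair is (1, 2) and (-2, 0) with Euclidean distance 3.6056. For 5 points, brute-force pairwise comparison is shown above. For large n, the divide-and-conquer algorithm (sort by x, recurse on halves, check the dividing strip) achieves O(n log n).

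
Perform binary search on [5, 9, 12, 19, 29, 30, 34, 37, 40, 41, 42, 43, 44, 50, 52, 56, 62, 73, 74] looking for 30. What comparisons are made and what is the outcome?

Binary search for 30 in [5, 9, 12, 19, 29, 30, 34, 37, 40, 41, 42, 43, 44, 50, 52, 56, 62, 73, 74]:

lo=0, hi=18, mid=9, arr[mid]=41 -> 41 > 30, search left half
lo=0, hi=8, mid=4, arr[mid]=29 -> 29 < 30, search right half
lo=5, hi=8, mid=6, arr[mid]=34 -> 34 > 30, search left half
lo=5, hi=5, mid=5, arr[mid]=30 -> Found target at index 5!

Binary search finds 30 at index 5 after 4 comparisons. The search repeatedly halves the search space by comparing with the middle element.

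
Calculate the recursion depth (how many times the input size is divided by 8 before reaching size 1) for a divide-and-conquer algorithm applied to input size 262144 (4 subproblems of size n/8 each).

For divide and conquer with division factor 8:

Problem sizes at each level:
Level 0: 262144
Level 1: 32768
Level 2: 4096
Level 3: 512
Level 4: 64
Level 5: 8
Level 6: 1

The root is level 0 and the size-1 base case is level 6 (the tree spans levels 0 through 6, i.e. 7 levels counting the root), so the depth is the number of divisions: log_8(262144) = 6

The recursion tree depth is log_8(262144) = 6. At each level, the problem size is divided by 8, so it takes 6 divisions to reduce to a base case of size 1. The algorithm makes 4 recursive calls at each level.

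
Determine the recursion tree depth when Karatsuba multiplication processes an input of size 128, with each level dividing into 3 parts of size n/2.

For divide and conquer with division factor 2:

Problem sizes at each level:
Level 0: 128
Level 1: 64
Level 2: 32
Level 3: 16
Level 4: 8
Level 5: 4
Level 6: 2
Level 7: 1

The root is level 0 and the size-1 base case is level 7 (the tree spans levels 0 through 7, i.e. 8 levels counting the root), so the depth is the number of divisions: log_2(128) = 7

The recursion tree depth is log_2(128) = 7. At each level, the problem size is divided by 2, so it takes 7 divisions to reduce to a base case of size 1. The algorithm makes 3 recursive calls at each level.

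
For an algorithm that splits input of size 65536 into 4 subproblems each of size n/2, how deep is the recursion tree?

For divide and conquer with division factor 2:

Problem sizes at each level:
Level 0: 65536
Level 1: 32768
Level 2: 16384
Level 3: 8192
Level 4: 4096
Level 5: 2048
Level 6: 1024
Level 7: 512
Level 8: 256
Level 9: 128
Level 10: 64
Level 11: 32
Level 12: 16
Level 13: 8
Level 14: 4
Level 15: 2
Level 16: 1

The root is level 0 and the size-1 base case is level 16 (the tree spans levels 0 through 16, i.e. 17 levels counting the root), so the depth is the number of divisions: log_2(65536) = 16

The recursion tree depth is log_2(65536) = 16. At each level, the problem size is divided by 2, so it takes 16 divisions to reduce to a base case of size 1. The algorithm makes 4 recursive calls at each level.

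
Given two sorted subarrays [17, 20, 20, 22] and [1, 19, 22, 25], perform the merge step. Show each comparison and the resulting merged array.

Merging process:

Compare 17 vs 1: take 1 from right. Merged: [1]
Compare 17 vs 19: take 17 from left. Merged: [1, 17]
Compare 20 vs 19: take 19 from right. Merged: [1, 17, 19]
Compare 20 vs 22: take 20 from left. Merged: [1, 17, 19, 20]
Compare 20 vs 22: take 20 from left. Merged: [1, 17, 19, 20, 20]
Compare 22 vs 22: take 22 from left. Merged: [1, 17, 19, 20, 20, 22]
Append remaining from right: [22, 25]. Merged: [1, 17, 19, 20, 20, 22, 22, 25]

Final merged array: [1, 17, 19, 20, 20, 22, 22, 25]
Total comparisons: 6

The merged array is [1, 17, 19, 20, 20, 22, 22, 25], requiring 6 comparisons. The merge step runs in O(n) time where n is the total number of elements.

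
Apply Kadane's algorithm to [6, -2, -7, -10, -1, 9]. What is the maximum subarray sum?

Using Kadane's algorithm on [6, -2, -7, -10, -1, 9]:

Scanning through the array:
Position 1 (value -2): max_ending_here = 4, max_so_far = 6
Position 2 (value -7): max_ending_here = -3, max_so_far = 6
Position 3 (value -10): max_ending_here = -10, max_so_far = 6
Position 4 (value -1): max_ending_here = -1, max_so_far = 6
Position 5 (value 9): max_ending_here = 9, max_so_far = 9

Maximum subarray: [9]
Maximum sum: 9

The maximum subarray is [9] with sum 9. This subarray runs from index 5 to index 5.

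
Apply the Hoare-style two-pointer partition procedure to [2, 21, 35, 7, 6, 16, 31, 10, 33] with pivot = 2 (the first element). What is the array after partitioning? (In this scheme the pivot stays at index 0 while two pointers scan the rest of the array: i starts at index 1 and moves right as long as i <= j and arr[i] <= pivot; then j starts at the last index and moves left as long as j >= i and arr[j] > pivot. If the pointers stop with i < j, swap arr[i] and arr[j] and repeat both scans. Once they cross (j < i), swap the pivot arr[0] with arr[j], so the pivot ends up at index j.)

Hoare-style two-pointer partition with pivot = 2:

Initial array: [2, 21, 35, 7, 6, 16, 31, 10, 33]

Pointers start at i = 1, j = 8.
i ends at 1, j ends at 0: the pointers have crossed (j < i), so scanning stops.

j = 0, so swapping arr[0] with arr[j] leaves the pivot at position 0: [2, 21, 35, 7, 6, 16, 31, 10, 33]
Pivot position: 0

After partitioning with pivot 2, the array becomes [2, 21, 35, 7, 6, 16, 31, 10, 33]. The pivot is placed at index 0. All elements to the left of the pivot are <= 2, and all elements to the right are > 2.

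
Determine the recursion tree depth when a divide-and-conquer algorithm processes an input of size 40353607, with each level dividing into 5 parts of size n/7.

For divide and conquer with division factor 7:

Problem sizes at each level:
Level 0: 40353607
Level 1: 5764801
Level 2: 823543
Level 3: 117649
Level 4: 16807
Level 5: 2401
Level 6: 343
Level 7: 49
Level 8: 7
Level 9: 1

The root is level 0 and the size-1 base case is level 9 (the tree spans levels 0 through 9, i.e. 10 levels counting the root), so the depth is the number of divisions: log_7(40353607) = 9

The recursion tree depth is log_7(40353607) = 9. At each level, the problem size is divided by 7, so it takes 9 divisions to reduce to a base case of size 1. The algorithm makes 5 recursive calls at each level.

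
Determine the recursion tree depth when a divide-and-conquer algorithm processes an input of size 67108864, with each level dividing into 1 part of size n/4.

For divide and conquer with division factor 4:

Problem sizes at each level:
Level 0: 67108864
Level 1: 16777216
Level 2: 4194304
Level 3: 1048576
Level 4: 262144
Level 5: 65536
Level 6: 16384
Level 7: 4096
Level 8: 1024
Level 9: 256
Level 10: 64
Level 11: 16
Level 12: 4
Level 13: 1

The root is level 0 and the size-1 base case is level 13 (the tree spans levels 0 through 13, i.e. 14 levels counting the root), so the depth is the number of divisions: log_4(67108864) = 13

The recursion tree depth is log_4(67108864) = 13. At each level, the problem size is divided by 4, so it takes 13 divisions to reduce to a base case of size 1. The algorithm makes 1 recursive call at each level.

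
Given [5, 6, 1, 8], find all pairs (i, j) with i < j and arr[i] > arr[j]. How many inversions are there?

Finding inversions in [5, 6, 1, 8]:

(0, 2): arr[0]=5 > arr[2]=1
(1, 2): arr[1]=6 > arr[2]=1

Total inversions: 2

The array has 2 inversion(s): (0,2), (1,2). Each pair (i,j) satisfies i < j and arr[i] > arr[j].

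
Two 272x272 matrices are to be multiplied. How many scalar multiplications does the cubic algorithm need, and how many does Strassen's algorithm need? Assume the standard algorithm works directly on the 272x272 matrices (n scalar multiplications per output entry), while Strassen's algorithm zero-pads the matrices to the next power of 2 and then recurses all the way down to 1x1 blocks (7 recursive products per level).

Matrix multiplication for 272x272 matrices:

Strassen's algorithm requires power-of-2 dimensions. Pad 272x272 to 512x512 (next power of 2).

Standard algorithm: 272^3 = 20123648 multiplications
Strassen's algorithm: 7^(log2(512)) = 7^9 = 40353607 multiplications
Difference: 20123648 - 40353607 = -20229959 (Strassen uses MORE here due to padding overhead — for small or just-over-power-of-2 n, padding can outweigh the per-level savings)

Standard: 20123648 multiplications (272^3). Strassen: 40353607 multiplications (7^9, after padding to 512x512). Strassen reduces 8 recursive multiplications to 7 at each level.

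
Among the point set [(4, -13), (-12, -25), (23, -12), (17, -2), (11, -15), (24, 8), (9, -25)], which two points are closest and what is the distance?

Computing all pairwise distances among 7 points:

d((4, -13), (-12, -25)) = 20.0
d((4, -13), (23, -12)) = 19.0263
d((4, -13), (17, -2)) = 17.0294
d((4, -13), (11, -15)) = 7.2801 <-- minimum
d((4, -13), (24, 8)) = 29.0
d((4, -13), (9, -25)) = 13.0
d((-12, -25), (23, -12)) = 37.3363
d((-12, -25), (17, -2)) = 37.0135
d((-12, -25), (11, -15)) = 25.0799
d((-12, -25), (24, 8)) = 48.8365
d((-12, -25), (9, -25)) = 21.0
d((23, -12), (17, -2)) = 11.6619
d((23, -12), (11, -15)) = 12.3693
d((23, -12), (24, 8)) = 20.025
d((23, -12), (9, -25)) = 19.105
d((17, -2), (11, -15)) = 14.3178
d((17, -2), (24, 8)) = 12.2066
d((17, -2), (9, -25)) = 24.3516
d((11, -15), (24, 8)) = 26.4197
d((11, -15), (9, -25)) = 10.198
d((24, 8), (9, -25)) = 36.2491

Closest pair: (4, -13) and (11, -15) with distance 7.2801

The closest pair is (4, -13) and (11, -15) with Euclidean distance 7.2801. For 7 points, brute-force pairwise comparison is shown above. For large n, the divide-and-conquer algorithm (sort by x, recurse on halves, check the dividing strip) achieves O(n log n).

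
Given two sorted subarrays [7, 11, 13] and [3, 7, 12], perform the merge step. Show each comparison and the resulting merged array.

Merging process:

Compare 7 vs 3: take 3 from right. Merged: [3]
Compare 7 vs 7: take 7 from left. Merged: [3, 7]
Compare 11 vs 7: take 7 from right. Merged: [3, 7, 7]
Compare 11 vs 12: take 11 from left. Merged: [3, 7, 7, 11]
Compare 13 vs 12: take 12 from right. Merged: [3, 7, 7, 11, 12]
Append remaining from left: [13]. Merged: [3, 7, 7, 11, 12, 13]

Final merged array: [3, 7, 7, 11, 12, 13]
Total comparisons: 5

The merged array is [3, 7, 7, 11, 12, 13], requiring 5 comparisons. The merge step runs in O(n) time where n is the total number of elements.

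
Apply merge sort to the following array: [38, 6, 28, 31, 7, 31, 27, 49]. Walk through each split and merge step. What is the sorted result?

Merge sort trace:

Split: [38, 6, 28, 31, 7, 31, 27, 49] -> [38, 6, 28, 31] and [7, 31, 27, 49]
  Split: [38, 6, 28, 31] -> [38, 6] and [28, 31]
    Split: [38, 6] -> [38] and [6]
    Merge: [38] + [6] -> [6, 38]
    Split: [28, 31] -> [28] and [31]
    Merge: [28] + [31] -> [28, 31]
  Merge: [6, 38] + [28, 31] -> [6, 28, 31, 38]
  Split: [7, 31, 27, 49] -> [7, 31] and [27, 49]
    Split: [7, 31] -> [7] and [31]
    Merge: [7] + [31] -> [7, 31]
    Split: [27, 49] -> [27] and [49]
    Merge: [27] + [49] -> [27, 49]
  Merge: [7, 31] + [27, 49] -> [7, 27, 31, 49]
Merge: [6, 28, 31, 38] + [7, 27, 31, 49] -> [6, 7, 27, 28, 31, 31, 38, 49]

Final sorted array: [6, 7, 27, 28, 31, 31, 38, 49]

The merge sort proceeds by recursively splitting the array and merging sorted halves.
After all merges, the sorted array is [6, 7, 27, 28, 31, 31, 38, 49].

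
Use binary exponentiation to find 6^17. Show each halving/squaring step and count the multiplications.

Computing 6^17 by squaring (build up from 6^1; each line after the first costs one multiplication):

6^1 = 6
6^2 = (6^1)^2 = 6^2 = 36
6^4 = (6^2)^2 = 36^2 = 1296
6^8 = (6^4)^2 = 1296^2 = 1679616
6^16 = (6^8)^2 = 1679616^2 = 2821109907456
6^17 = 6 * 6^16 = 6 * 2821109907456 = 16926659444736

Result: 16926659444736
Multiplications needed: 5 (5 lines after 6^1)

6^17 = 16926659444736. Using exponentiation by squaring, this requires 5 multiplications. The key idea: if the exponent is even, square the half-power; if odd, multiply by the base once.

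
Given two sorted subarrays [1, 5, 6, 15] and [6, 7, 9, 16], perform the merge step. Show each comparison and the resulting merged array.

Merging process:

Compare 1 vs 6: take 1 from left. Merged: [1]
Compare 5 vs 6: take 5 from left. Merged: [1, 5]
Compare 6 vs 6: take 6 from left. Merged: [1, 5, 6]
Compare 15 vs 6: take 6 from right. Merged: [1, 5, 6, 6]
Compare 15 vs 7: take 7 from right. Merged: [1, 5, 6, 6, 7]
Compare 15 vs 9: take 9 from right. Merged: [1, 5, 6, 6, 7, 9]
Compare 15 vs 16: take 15 from left. Merged: [1, 5, 6, 6, 7, 9, 15]
Append remaining from right: [16]. Merged: [1, 5, 6, 6, 7, 9, 15, 16]

Final merged array: [1, 5, 6, 6, 7, 9, 15, 16]
Total comparisons: 7

The merged array is [1, 5, 6, 6, 7, 9, 15, 16], requiring 7 comparisons. The merge step runs in O(n) time where n is the total number of elements.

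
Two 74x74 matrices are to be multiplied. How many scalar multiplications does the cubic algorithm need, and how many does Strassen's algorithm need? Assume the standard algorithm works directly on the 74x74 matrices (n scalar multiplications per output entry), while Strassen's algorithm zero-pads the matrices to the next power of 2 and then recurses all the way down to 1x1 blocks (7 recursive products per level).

Matrix multiplication for 74x74 matrices:

Strassen's algorithm requires power-of-2 dimensions. Pad 74x74 to 128x128 (next power of 2).

Standard algorithm: 74^3 = 405224 multiplications
Strassen's algorithm: 7^(log2(128)) = 7^7 = 823543 multiplications
Difference: 405224 - 823543 = -418319 (Strassen uses MORE here due to padding overhead — for small or just-over-power-of-2 n, padding can outweigh the per-level savings)

Standard: 405224 multiplications (74^3). Strassen: 823543 multiplications (7^7, after padding to 128x128). Strassen reduces 8 recursive multiplications to 7 at each level.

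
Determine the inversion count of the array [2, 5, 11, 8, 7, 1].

Finding inversions in [2, 5, 11, 8, 7, 1]:

(0, 5): arr[0]=2 > arr[5]=1
(1, 5): arr[1]=5 > arr[5]=1
(2, 3): arr[2]=11 > arr[3]=8
(2, 4): arr[2]=11 > arr[4]=7
(2, 5): arr[2]=11 > arr[5]=1
(3, 4): arr[3]=8 > arr[4]=7
(3, 5): arr[3]=8 > arr[5]=1
(4, 5): arr[4]=7 > arr[5]=1

Total inversions: 8

The array has 8 inversion(s): (0,5), (1,5), (2,3), (2,4), (2,5), (3,4), (3,5), (4,5). Each pair (i,j) satisfies i < j and arr[i] > arr[j].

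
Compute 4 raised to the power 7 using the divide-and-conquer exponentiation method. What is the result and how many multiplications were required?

Computing 4^7 by squaring (build up from 4^1; each line after the first costs one multiplication):

4^1 = 4
4^2 = (4^1)^2 = 4^2 = 16
4^3 = 4 * 4^2 = 4 * 16 = 64
4^6 = (4^3)^2 = 64^2 = 4096
4^7 = 4 * 4^6 = 4 * 4096 = 16384

Result: 16384
Multiplications needed: 4 (4 lines after 4^1)

4^7 = 16384. Using exponentiation by squaring, this requires 4 multiplications. The key idea: if the exponent is even, square the half-power; if odd, multiply by the base once.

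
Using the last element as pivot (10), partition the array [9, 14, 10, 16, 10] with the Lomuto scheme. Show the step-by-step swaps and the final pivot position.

Lomuto partition with pivot = 10:

Initial array: [9, 14, 10, 16, 10]

arr[0]=9 <= 10: swap with position 0, array becomes [9, 14, 10, 16, 10]
arr[1]=14 > 10: no swap
arr[2]=10 <= 10: swap with position 1, array becomes [9, 10, 14, 16, 10]
arr[3]=16 > 10: no swap

Place pivot at position 2: [9, 10, 10, 16, 14]
Pivot position: 2

After partitioning with pivot 10, the array becomes [9, 10, 10, 16, 14]. The pivot is placed at index 2. All elements to the left of the pivot are <= 10, and all elements to the right are > 10.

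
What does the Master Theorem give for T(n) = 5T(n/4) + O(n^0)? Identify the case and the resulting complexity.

Master Theorem for T(n) = 5T(n/4) + O(n^0):

a = 5, b = 4, c = 0
log_b(a) = log_4(5) = 1.1610

Case 1: c = 0 < log_4(5) = 1.1610
T(n) = O(n^(log_4 5))

For T(n) = 5T(n/4) + O(n^0): log_4(5) = 1.1610. This is Case 1 of the Master Theorem (c < log_b(a), work dominated by leaves), giving O(n^(log_4 5)).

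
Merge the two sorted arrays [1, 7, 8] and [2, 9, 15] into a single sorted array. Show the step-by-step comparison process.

Merging process:

Compare 1 vs 2: take 1 from left. Merged: [1]
Compare 7 vs 2: take 2 from right. Merged: [1, 2]
Compare 7 vs 9: take 7 from left. Merged: [1, 2, 7]
Compare 8 vs 9: take 8 from left. Merged: [1, 2, 7, 8]
Append remaining from right: [9, 15]. Merged: [1, 2, 7, 8, 9, 15]

Final merged array: [1, 2, 7, 8, 9, 15]
Total comparisons: 4

The merged array is [1, 2, 7, 8, 9, 15], requiring 4 comparisons. The merge step runs in O(n) time where n is the total number of elements.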